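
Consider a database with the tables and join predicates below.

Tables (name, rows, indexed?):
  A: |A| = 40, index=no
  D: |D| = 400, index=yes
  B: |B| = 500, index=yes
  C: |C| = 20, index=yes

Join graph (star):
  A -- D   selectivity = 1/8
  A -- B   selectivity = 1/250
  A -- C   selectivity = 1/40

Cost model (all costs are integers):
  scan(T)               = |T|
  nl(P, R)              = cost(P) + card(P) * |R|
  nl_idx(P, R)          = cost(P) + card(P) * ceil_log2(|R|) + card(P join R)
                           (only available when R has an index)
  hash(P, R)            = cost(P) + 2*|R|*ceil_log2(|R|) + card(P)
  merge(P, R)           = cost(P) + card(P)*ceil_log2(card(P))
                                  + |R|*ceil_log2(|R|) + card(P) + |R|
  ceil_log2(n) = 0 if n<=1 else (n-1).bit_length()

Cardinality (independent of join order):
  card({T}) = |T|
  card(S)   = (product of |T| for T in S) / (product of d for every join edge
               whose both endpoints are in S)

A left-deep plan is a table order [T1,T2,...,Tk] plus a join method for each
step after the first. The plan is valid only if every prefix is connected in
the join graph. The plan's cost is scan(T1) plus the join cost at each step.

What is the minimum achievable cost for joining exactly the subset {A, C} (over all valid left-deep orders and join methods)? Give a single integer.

260

Selinger DP over subsets of {A,C}:
  {A}: scan cost=40, card=40
  {C}: scan cost=20, card=20
  {AC}: card=20; try (C,nl_idx)→260, (C,hash)→280, (A,merge)→420, (C,merge)→440, (A,hash)→520, (A,nl)→820 …(+1); best=260 via (C,nl_idx)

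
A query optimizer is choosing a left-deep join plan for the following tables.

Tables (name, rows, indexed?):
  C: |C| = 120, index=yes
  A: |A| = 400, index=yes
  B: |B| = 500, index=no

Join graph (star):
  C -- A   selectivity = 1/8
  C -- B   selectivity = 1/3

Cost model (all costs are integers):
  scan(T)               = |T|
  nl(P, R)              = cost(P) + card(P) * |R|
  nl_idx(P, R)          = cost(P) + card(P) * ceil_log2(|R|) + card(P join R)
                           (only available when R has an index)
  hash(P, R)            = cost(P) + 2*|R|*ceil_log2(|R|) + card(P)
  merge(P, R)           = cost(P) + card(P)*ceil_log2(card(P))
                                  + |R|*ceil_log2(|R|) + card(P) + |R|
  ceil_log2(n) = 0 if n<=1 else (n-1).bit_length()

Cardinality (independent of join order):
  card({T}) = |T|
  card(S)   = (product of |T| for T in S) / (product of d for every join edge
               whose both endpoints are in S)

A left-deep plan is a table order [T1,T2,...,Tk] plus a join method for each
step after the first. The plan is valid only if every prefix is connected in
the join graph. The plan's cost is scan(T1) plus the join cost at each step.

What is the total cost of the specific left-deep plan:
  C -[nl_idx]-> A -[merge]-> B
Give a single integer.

step 1: scan C: cost=120, card=120
step 2: join A via nl_idx
    card(P join A) = 120*400/(8) = 6000
    cost = 120 + 120*9 + 6000 = 7200
step 3: join B via merge
    card(P join B) = 6000*500/(3) = 1000000
    cost = 7200 + 6000*13 + 500*9 + 6000 + 500 = 96200

96200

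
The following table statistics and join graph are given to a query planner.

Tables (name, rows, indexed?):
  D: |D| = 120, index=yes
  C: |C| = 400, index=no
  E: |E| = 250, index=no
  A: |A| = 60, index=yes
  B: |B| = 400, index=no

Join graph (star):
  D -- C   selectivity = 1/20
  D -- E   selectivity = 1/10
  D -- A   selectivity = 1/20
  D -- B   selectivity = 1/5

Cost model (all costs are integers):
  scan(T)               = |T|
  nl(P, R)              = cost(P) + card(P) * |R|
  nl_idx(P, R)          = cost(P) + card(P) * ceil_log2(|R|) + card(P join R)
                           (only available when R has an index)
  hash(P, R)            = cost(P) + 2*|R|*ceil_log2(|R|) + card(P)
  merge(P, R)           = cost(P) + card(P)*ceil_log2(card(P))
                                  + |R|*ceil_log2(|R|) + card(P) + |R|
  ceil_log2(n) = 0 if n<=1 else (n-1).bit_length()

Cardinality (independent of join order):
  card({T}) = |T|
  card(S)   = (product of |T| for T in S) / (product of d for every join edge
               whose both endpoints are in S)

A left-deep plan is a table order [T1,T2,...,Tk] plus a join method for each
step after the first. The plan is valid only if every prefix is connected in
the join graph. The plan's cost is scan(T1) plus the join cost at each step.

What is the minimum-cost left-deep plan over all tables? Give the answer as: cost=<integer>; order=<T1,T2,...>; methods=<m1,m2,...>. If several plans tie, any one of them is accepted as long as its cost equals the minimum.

cost=204000; order=C,D,A,E,B; methods=hash,hash,hash,hash

Selinger DP (subsets sized 1..n):
  {D}: scan cost=120, card=120
  {C}: scan cost=400, card=400
  {E}: scan cost=250, card=250
  {A}: scan cost=60, card=60
  {B}: scan cost=400, card=400
  {CD}: card=2400; try (D,hash)→2480, (C,merge)→5080, (D,merge)→5360, (D,nl_idx)→5600, (C,hash)→7440, (C,nl)→48120 …(+1); best=2480 via (D,hash)
  {DE}: card=3000; try (D,hash)→2180, (E,merge)→3330, (D,merge)→3460, (E,hash)→4240, (D,nl_idx)→5000, (E,nl)→30120 …(+1); best=2180 via (D,hash)
  {AD}: card=360; try (D,nl_idx)→840, (A,hash)→960, (A,nl_idx)→1200, (D,merge)→1440, (A,merge)→1500, (D,hash)→1800 …(+2); best=840 via (D,nl_idx)
  {BD}: card=9600; try (D,hash)→2480, (B,merge)→5080, (D,merge)→5360, (B,hash)→7440, (D,nl_idx)→12800, (B,nl)→48120 …(+1); best=2480 via (D,hash)
  {CDE}: card=60000; try (E,hash)→8880, (C,hash)→12380, (E,merge)→35930, (C,merge)→45180, (E,nl)→602480, (C,nl)→1202180; best=8880 via (E,hash)
  {ACD}: card=7200; try (A,hash)→5600, (C,hash)→8400, (C,merge)→8440, (A,nl_idx)→24080, (A,merge)→34100, (C,nl)→144840 …(+1); best=5600 via (A,hash)
  {BCD}: card=192000; try (B,hash)→12080, (C,hash)→19280, (B,merge)→37680, (C,merge)→150480, (B,nl)→962480, (C,nl)→3842480; best=12080 via (B,hash)
  {ADE}: card=9000; try (E,hash)→5200, (A,hash)→5900, (E,merge)→6690, (A,nl_idx)→29180, (A,merge)→41600, (E,nl)→90840 …(+1); best=5200 via (E,hash)
  {BDE}: card=240000; try (B,hash)→12380, (E,hash)→16080, (B,merge)→45180, (E,merge)→148730, (B,nl)→1202180, (E,nl)→2402480; best=12380 via (B,hash)
  {ABD}: card=28800; try (B,hash)→8400, (B,merge)→8440, (A,hash)→12800, (A,nl_idx)→88880, (B,nl)→144840, (A,merge)→146900 …(+1); best=8400 via (B,hash)
  {ACDE}: card=180000; try (E,hash)→16800, (C,hash)→21400, (A,hash)→69600, (E,merge)→108650, (C,merge)→144200, (A,nl_idx)→548880 …(+4); best=16800 via (E,hash)
  {BCDE}: card=4800000; try (B,hash)→76080, (E,hash)→208080, (C,hash)→259580, (B,merge)→1032880, (E,merge)→3662330, (C,merge)→4576380 …(+3); best=76080 via (B,hash)
  {ABCD}: card=576000; try (B,hash)→20000, (C,hash)→44400, (B,merge)→110400, (A,hash)→204800, (C,merge)→473200, (A,nl_idx)→1740080 …(+4); best=20000 via (B,hash)
  {ABDE}: card=720000; try (B,hash)→21400, (E,hash)→41200, (B,merge)→144200, (A,hash)→253100, (E,merge)→471450, (A,nl_idx)→2172380 …(+4); best=21400 via (B,hash)
  {ABCDE}: card=14400000; try (B,hash)→204000, (E,hash)→600000, (C,hash)→748600, (B,merge)→3440800, (A,hash)→4876800, (E,merge)→12118250 …(+7); best=204000 via (B,hash)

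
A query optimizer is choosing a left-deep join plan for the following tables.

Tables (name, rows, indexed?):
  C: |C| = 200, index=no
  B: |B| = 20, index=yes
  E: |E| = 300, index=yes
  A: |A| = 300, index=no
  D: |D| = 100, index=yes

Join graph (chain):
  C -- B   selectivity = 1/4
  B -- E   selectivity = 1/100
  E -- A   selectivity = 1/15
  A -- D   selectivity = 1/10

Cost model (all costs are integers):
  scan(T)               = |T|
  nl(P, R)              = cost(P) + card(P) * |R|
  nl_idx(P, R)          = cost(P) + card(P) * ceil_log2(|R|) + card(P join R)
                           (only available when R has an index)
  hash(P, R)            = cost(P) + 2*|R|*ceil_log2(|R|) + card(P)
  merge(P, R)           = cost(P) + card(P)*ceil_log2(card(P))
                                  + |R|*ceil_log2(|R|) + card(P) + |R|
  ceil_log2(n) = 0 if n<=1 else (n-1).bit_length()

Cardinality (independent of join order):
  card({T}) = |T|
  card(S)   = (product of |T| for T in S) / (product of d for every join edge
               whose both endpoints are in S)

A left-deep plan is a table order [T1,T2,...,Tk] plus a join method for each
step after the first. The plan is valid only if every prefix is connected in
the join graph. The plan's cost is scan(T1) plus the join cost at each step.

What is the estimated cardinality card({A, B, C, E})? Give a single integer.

60000

Tables in S: A(300), B(20), C(200), E(300)
Edges inside S: C-B(d=4), B-E(d=100), E-A(d=15)
numerator = 300 * 20 * 200 * 300 = 360000000
denominator = 4 * 100 * 15 = 6000
card(S) = 360000000 / 6000 = 60000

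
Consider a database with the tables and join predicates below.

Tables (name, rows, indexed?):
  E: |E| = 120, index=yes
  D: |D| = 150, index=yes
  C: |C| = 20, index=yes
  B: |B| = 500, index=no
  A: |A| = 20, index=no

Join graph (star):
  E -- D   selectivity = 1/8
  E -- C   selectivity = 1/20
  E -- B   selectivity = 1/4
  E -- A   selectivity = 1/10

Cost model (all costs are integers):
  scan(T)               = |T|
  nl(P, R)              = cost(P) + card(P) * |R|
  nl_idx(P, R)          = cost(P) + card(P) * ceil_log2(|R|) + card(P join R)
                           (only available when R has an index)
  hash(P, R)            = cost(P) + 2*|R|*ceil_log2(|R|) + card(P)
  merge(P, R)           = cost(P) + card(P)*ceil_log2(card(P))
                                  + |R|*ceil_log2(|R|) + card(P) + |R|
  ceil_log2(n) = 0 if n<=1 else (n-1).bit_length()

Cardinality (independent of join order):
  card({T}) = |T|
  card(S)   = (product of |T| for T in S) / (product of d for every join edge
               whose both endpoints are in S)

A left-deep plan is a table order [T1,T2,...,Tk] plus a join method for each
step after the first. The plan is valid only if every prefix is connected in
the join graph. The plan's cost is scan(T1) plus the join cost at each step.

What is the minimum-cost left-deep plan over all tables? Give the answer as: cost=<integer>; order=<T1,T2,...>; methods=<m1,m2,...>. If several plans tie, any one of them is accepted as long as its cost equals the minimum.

Selinger DP (subsets sized 1..n):
  {E}: scan cost=120, card=120
  {D}: scan cost=150, card=150
  {C}: scan cost=20, card=20
  {B}: scan cost=500, card=500
  {A}: scan cost=20, card=20
  {DE}: card=2250; try (E,hash)→1980, (D,merge)→2430, (E,merge)→2460, (D,hash)→2640, (D,nl_idx)→3330, (E,nl_idx)→3450 …(+2); best=1980 via (E,hash)
  {CE}: card=120; try (E,nl_idx)→280, (C,hash)→440, (C,nl_idx)→840, (E,merge)→1100, (C,merge)→1200, (E,hash)→1720 …(+2); best=280 via (E,nl_idx)
  {BE}: card=15000; try (E,hash)→2680, (B,merge)→6080, (E,merge)→6460, (B,hash)→9240, (E,nl_idx)→19000, (B,nl)→60120 …(+1); best=2680 via (E,hash)
  {AE}: card=240; try (E,nl_idx)→400, (A,hash)→440, (E,merge)→1100, (A,merge)→1200, (E,hash)→1720, (E,nl)→2420 …(+1); best=400 via (E,nl_idx)
  {CDE}: card=2250; try (D,merge)→2590, (D,hash)→2800, (D,nl_idx)→3490, (C,hash)→4430, (C,nl_idx)→15480, (D,nl)→18280 …(+2); best=2590 via (D,merge)
  {BDE}: card=281250; try (B,hash)→13230, (D,hash)→20080, (B,merge)→36230, (D,merge)→229030, (D,nl_idx)→403930, (B,nl)→1126980 …(+1); best=13230 via (B,hash)
  {ADE}: card=4500; try (D,hash)→3040, (D,merge)→3910, (A,hash)→4430, (D,nl_idx)→6820, (A,merge)→31350, (D,nl)→36400 …(+1); best=3040 via (D,hash)
  {BCE}: card=15000; try (B,merge)→6240, (B,hash)→9400, (C,hash)→17880, (B,nl)→60280, (C,nl_idx)→92680, (C,merge)→227800 …(+1); best=6240 via (B,merge)
  {ACE}: card=240; try (A,hash)→600, (C,hash)→840, (A,merge)→1360, (C,nl_idx)→1840, (C,merge)→2680, (A,nl)→2680 …(+1); best=600 via (A,hash)
  {ABE}: card=30000; try (B,merge)→7560, (B,hash)→9640, (A,hash)→17880, (B,nl)→120400, (A,merge)→227800, (A,nl)→302680; best=7560 via (B,merge)
  {BCDE}: card=281250; try (B,hash)→13840, (D,hash)→23640, (B,merge)→36840, (D,merge)→232590, (C,hash)→294680, (D,nl_idx)→407490 …(+5); best=13840 via (B,hash)
  {ACDE}: card=4500; try (D,hash)→3240, (D,merge)→4110, (A,hash)→5040, (D,nl_idx)→7020, (C,hash)→7740, (C,nl_idx)→30040 …(+5); best=3240 via (D,hash)
  {ABDE}: card=562500; try (B,hash)→16540, (D,hash)→39960, (B,merge)→71040, (A,hash)→294680, (D,merge)→488910, (D,nl_idx)→810060 …(+4); best=16540 via (B,hash)
  {ABCE}: card=30000; try (B,merge)→7760, (B,hash)→9840, (A,hash)→21440, (C,hash)→37760, (B,nl)→120600, (C,nl_idx)→187560 …(+4); best=7760 via (B,merge)
  {ABCDE}: card=562500; try (B,hash)→16740, (D,hash)→40160, (B,merge)→71240, (A,hash)→295290, (D,merge)→489110, (C,hash)→579240 …(+8); best=16740 via (B,hash)

cost=16740; order=C,E,A,D,B; methods=nl_idx,hash,hash,hash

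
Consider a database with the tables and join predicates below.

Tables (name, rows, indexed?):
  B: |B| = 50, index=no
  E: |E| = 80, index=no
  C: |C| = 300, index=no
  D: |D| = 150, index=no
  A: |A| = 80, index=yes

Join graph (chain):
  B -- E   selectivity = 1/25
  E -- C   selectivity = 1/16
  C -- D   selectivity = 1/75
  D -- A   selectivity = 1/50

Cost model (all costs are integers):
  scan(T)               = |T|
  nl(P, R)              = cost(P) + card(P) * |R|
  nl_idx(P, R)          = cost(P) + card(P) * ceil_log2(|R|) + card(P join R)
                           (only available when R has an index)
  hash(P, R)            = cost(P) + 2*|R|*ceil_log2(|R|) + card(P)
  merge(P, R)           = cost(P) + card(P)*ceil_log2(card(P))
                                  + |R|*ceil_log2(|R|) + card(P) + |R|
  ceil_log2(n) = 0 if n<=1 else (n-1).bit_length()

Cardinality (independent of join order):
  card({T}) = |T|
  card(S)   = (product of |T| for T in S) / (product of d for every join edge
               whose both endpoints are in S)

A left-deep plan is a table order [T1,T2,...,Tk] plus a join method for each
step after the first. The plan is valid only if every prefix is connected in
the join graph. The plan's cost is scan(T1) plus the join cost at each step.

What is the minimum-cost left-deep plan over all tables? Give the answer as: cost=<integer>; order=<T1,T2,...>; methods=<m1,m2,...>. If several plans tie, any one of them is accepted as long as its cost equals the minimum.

Selinger DP (subsets sized 1..n):
  {B}: scan cost=50, card=50
  {E}: scan cost=80, card=80
  {C}: scan cost=300, card=300
  {D}: scan cost=150, card=150
  {A}: scan cost=80, card=80
  {BE}: card=160; try (B,hash)→760, (E,merge)→1040, (B,merge)→1070, (E,hash)→1220, (E,nl)→4050, (B,nl)→4080; best=760 via (B,hash)
  {CE}: card=1500; try (E,hash)→1720, (C,merge)→3720, (E,merge)→3940, (C,hash)→5560, (C,nl)→24080, (E,nl)→24300; best=1720 via (E,hash)
  {CD}: card=600; try (D,hash)→3000, (C,merge)→4500, (D,merge)→4650, (C,hash)→5700, (C,nl)→45150, (D,nl)→45300; best=3000 via (D,hash)
  {AD}: card=240; try (A,hash)→1420, (A,nl_idx)→1440, (D,merge)→2070, (A,merge)→2140, (D,hash)→2560, (D,nl)→12080 …(+1); best=1420 via (A,hash)
  {BCE}: card=3000; try (B,hash)→3820, (C,merge)→5200, (C,hash)→6320, (B,merge)→20070, (C,nl)→48760, (B,nl)→76720; best=3820 via (B,hash)
  {CDE}: card=3000; try (E,hash)→4720, (D,hash)→5620, (E,merge)→10240, (D,merge)→21070, (E,nl)→51000, (D,nl)→226720; best=4720 via (E,hash)
  {ACD}: card=960; try (A,hash)→4720, (C,merge)→6580, (C,hash)→7060, (A,nl_idx)→8160, (A,merge)→10240, (A,nl)→51000 …(+1); best=4720 via (A,hash)
  {BCDE}: card=6000; try (B,hash)→8320, (D,hash)→9220, (B,merge)→44070, (D,merge)→44170, (B,nl)→154720, (D,nl)→453820; best=8320 via (B,hash)
  {ACDE}: card=4800; try (E,hash)→6800, (A,hash)→8840, (E,merge)→15920, (A,nl_idx)→30520, (A,merge)→44360, (E,nl)→81520 …(+1); best=6800 via (E,hash)
  {ABCDE}: card=9600; try (B,hash)→12200, (A,hash)→15440, (A,nl_idx)→59920, (B,merge)→74350, (A,merge)→92960, (B,nl)→246800 …(+1); best=12200 via (B,hash)

cost=12200; order=C,D,A,E,B; methods=hash,hash,hash,hash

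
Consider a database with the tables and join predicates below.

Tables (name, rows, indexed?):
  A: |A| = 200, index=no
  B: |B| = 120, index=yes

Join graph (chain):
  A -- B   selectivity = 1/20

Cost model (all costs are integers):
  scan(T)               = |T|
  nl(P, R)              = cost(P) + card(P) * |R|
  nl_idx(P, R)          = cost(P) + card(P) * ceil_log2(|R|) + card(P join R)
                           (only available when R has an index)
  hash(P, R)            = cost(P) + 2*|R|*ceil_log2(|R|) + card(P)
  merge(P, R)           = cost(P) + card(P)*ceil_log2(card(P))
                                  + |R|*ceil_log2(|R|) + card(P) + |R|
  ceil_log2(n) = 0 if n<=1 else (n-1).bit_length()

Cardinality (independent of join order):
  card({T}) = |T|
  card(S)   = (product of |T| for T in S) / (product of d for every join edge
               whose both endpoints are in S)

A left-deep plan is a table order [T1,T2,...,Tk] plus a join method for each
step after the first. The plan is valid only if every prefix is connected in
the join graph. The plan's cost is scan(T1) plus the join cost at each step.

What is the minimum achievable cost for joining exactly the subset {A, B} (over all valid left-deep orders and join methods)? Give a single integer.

2080

Selinger DP over subsets of {A,B}:
  {A}: scan cost=200, card=200
  {B}: scan cost=120, card=120
  {AB}: card=1200; try (B,hash)→2080, (B,nl_idx)→2800, (A,merge)→2880, (B,merge)→2960, (A,hash)→3440, (A,nl)→24120 …(+1); best=2080 via (B,hash)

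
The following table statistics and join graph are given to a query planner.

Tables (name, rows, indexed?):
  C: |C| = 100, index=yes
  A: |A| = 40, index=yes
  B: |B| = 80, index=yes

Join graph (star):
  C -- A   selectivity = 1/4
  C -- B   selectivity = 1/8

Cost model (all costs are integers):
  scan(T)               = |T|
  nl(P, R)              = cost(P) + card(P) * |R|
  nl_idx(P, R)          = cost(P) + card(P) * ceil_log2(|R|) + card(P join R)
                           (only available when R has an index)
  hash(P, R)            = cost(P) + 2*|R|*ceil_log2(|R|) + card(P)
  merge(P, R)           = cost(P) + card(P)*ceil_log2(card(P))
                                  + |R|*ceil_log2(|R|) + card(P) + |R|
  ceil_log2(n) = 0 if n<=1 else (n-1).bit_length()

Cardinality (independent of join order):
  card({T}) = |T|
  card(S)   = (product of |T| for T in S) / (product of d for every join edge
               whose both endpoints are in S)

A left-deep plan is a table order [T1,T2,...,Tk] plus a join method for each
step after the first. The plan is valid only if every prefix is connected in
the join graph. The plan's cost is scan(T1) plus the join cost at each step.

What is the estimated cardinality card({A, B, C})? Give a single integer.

Tables in S: A(40), B(80), C(100)
Edges inside S: C-A(d=4), C-B(d=8)
numerator = 40 * 80 * 100 = 320000
denominator = 4 * 8 = 32
card(S) = 320000 / 32 = 10000

10000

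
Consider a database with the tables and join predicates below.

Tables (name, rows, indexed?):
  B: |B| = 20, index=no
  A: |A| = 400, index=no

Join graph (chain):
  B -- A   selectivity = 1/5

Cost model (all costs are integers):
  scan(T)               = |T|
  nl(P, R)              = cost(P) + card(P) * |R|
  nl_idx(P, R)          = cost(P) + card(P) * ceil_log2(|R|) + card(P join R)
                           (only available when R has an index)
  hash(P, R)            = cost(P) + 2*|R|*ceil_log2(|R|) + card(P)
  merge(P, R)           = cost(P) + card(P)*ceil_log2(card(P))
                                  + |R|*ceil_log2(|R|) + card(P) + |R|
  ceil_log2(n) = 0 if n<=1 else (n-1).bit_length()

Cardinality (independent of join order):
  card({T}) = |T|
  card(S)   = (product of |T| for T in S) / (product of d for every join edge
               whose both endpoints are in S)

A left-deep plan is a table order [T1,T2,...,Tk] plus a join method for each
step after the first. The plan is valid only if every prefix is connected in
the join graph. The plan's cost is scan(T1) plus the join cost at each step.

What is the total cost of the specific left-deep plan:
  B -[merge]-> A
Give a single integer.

step 1: scan B: cost=20, card=20
step 2: join A via merge
    card(P join A) = 20*400/(5) = 1600
    cost = 20 + 20*5 + 400*9 + 20 + 400 = 4140

4140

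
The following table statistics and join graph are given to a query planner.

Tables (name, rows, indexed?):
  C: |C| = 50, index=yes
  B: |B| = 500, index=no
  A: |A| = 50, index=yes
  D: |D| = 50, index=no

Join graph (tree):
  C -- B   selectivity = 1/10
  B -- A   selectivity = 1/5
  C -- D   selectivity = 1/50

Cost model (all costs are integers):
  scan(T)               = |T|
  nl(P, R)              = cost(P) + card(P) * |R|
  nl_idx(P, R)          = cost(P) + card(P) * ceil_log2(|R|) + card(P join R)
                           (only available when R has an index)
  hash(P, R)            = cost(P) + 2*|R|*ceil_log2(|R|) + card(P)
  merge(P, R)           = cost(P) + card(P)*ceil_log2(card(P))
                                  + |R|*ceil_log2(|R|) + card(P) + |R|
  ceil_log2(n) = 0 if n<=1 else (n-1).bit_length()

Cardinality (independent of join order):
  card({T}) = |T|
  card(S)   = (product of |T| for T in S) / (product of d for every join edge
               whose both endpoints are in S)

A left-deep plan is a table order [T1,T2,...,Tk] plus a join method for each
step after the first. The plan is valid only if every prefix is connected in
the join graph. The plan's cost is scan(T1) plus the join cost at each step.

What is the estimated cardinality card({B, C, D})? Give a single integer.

2500

Tables in S: B(500), C(50), D(50)
Edges inside S: C-B(d=10), C-D(d=50)
numerator = 500 * 50 * 50 = 1250000
denominator = 10 * 50 = 500
card(S) = 1250000 / 500 = 2500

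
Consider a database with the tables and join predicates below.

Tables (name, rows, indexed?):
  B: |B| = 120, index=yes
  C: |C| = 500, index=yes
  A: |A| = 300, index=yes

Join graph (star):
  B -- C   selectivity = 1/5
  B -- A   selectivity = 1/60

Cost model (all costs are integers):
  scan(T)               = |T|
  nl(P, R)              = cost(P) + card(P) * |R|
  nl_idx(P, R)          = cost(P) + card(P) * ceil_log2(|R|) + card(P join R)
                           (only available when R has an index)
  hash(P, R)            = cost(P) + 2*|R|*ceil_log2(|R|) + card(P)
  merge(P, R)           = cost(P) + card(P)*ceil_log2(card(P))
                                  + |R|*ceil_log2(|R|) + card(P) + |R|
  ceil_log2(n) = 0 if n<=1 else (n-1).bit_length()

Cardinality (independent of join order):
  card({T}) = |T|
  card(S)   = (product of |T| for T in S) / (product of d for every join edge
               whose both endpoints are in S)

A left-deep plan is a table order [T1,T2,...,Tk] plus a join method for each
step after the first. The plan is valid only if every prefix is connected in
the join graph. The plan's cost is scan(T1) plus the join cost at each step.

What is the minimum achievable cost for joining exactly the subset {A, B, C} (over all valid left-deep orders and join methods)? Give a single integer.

11400

Selinger DP over subsets of {A,B,C}:
  {B}: scan cost=120, card=120
  {C}: scan cost=500, card=500
  {A}: scan cost=300, card=300
  {BC}: card=12000; try (B,hash)→2680, (C,merge)→6080, (B,merge)→6460, (C,hash)→9240, (C,nl_idx)→13200, (B,nl_idx)→16000 …(+2); best=2680 via (B,hash)
  {AB}: card=600; try (A,nl_idx)→1800, (B,hash)→2280, (B,nl_idx)→3000, (A,merge)→4080, (B,merge)→4260, (A,hash)→5640 …(+2); best=1800 via (A,nl_idx)
  {ABC}: card=60000; try (C,hash)→11400, (C,merge)→13400, (A,hash)→20080, (C,nl_idx)→67200, (A,nl_idx)→170680, (A,merge)→185680 …(+2); best=11400 via (C,hash)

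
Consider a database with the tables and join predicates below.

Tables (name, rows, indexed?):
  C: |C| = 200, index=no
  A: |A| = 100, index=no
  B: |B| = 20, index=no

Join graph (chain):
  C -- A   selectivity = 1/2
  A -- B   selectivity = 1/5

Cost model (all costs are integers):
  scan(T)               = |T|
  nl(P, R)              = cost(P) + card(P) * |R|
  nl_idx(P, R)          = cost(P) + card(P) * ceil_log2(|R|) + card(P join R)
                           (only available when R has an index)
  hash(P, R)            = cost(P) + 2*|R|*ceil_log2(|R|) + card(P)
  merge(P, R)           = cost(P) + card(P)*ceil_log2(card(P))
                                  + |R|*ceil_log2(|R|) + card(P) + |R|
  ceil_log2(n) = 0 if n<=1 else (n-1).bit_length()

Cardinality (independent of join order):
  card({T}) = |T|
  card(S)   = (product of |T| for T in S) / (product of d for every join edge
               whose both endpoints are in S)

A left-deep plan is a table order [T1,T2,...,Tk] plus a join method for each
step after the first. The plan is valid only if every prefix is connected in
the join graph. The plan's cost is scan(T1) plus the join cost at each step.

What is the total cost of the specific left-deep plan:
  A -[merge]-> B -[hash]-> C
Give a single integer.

step 1: scan A: cost=100, card=100
step 2: join B via merge
    card(P join B) = 100*20/(5) = 400
    cost = 100 + 100*7 + 20*5 + 100 + 20 = 1020
step 3: join C via hash
    card(P join C) = 400*200/(2) = 40000
    cost = 1020 + 2*200*8 + 400 = 4620

4620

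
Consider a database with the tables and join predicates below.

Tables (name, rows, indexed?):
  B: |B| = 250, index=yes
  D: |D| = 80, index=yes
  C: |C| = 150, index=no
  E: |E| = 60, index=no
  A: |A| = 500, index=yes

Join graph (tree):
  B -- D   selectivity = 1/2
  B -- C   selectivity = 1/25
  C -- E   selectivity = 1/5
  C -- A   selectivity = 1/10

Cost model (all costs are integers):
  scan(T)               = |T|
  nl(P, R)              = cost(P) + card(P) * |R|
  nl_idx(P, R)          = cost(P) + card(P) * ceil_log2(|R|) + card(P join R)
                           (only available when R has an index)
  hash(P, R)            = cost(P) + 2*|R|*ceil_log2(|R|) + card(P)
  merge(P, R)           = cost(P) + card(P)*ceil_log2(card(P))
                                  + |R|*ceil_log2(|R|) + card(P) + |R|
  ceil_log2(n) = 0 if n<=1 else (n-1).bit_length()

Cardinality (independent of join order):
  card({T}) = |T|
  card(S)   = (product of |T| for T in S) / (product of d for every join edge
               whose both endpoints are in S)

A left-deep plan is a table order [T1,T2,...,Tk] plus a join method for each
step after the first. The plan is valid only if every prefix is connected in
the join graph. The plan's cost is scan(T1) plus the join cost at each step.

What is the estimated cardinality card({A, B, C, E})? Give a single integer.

900000

Tables in S: A(500), B(250), C(150), E(60)
Edges inside S: B-C(d=25), C-E(d=5), C-A(d=10)
numerator = 500 * 250 * 150 * 60 = 1125000000
denominator = 25 * 5 * 10 = 1250
card(S) = 1125000000 / 1250 = 900000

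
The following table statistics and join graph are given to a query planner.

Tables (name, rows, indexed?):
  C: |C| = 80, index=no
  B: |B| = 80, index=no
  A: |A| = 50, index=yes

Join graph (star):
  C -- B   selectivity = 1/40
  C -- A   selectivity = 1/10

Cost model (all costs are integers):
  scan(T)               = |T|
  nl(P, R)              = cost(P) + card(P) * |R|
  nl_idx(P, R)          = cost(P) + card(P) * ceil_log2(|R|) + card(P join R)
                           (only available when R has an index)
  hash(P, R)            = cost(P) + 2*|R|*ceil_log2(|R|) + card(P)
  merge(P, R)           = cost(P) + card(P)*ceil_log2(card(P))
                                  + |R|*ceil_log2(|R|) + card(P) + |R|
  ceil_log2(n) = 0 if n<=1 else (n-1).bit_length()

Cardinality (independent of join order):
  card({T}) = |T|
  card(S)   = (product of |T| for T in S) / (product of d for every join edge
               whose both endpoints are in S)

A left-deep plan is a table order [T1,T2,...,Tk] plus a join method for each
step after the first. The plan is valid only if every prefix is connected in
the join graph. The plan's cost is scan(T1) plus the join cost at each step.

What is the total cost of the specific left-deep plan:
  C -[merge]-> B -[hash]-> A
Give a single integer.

step 1: scan C: cost=80, card=80
step 2: join B via merge
    card(P join B) = 80*80/(40) = 160
    cost = 80 + 80*7 + 80*7 + 80 + 80 = 1360
step 3: join A via hash
    card(P join A) = 160*50/(10) = 800
    cost = 1360 + 2*50*6 + 160 = 2120

2120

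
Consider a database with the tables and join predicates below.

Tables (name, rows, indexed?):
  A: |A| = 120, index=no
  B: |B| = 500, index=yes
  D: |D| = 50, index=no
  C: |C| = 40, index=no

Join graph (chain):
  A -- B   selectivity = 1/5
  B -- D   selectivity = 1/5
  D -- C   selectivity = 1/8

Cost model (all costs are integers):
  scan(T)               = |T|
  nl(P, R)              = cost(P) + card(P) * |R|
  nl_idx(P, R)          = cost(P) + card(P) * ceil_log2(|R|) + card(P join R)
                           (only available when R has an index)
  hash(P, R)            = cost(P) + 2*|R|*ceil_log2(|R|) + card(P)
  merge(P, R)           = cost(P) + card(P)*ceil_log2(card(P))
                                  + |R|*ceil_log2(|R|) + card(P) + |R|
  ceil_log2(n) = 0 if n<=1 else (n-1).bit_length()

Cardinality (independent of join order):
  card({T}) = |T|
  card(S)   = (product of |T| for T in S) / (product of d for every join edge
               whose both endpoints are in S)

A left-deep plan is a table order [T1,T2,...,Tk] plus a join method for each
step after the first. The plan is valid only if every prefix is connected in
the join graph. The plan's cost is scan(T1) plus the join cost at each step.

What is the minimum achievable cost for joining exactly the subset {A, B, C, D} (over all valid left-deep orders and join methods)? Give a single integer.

33760

Selinger DP over subsets of {A,B,C,D}:
  {A}: scan cost=120, card=120
  {B}: scan cost=500, card=500
  {D}: scan cost=50, card=50
  {C}: scan cost=40, card=40
  {AB}: card=12000; try (A,hash)→2680, (B,merge)→6080, (A,merge)→6460, (B,hash)→9240, (B,nl_idx)→13200, (B,nl)→60120 …(+1); best=2680 via (A,hash)
  {BD}: card=5000; try (D,hash)→1600, (B,merge)→5400, (B,nl_idx)→5500, (D,merge)→5850, (B,hash)→9100, (B,nl)→25050 …(+1); best=1600 via (D,hash)
  {CD}: card=250; try (C,hash)→580, (D,merge)→670, (D,hash)→680, (C,merge)→680, (D,nl)→2040, (C,nl)→2050; best=580 via (C,hash)
  {ABD}: card=120000; try (A,hash)→8280, (D,hash)→15280, (A,merge)→72560, (D,merge)→183030, (A,nl)→601600, (D,nl)→602680; best=8280 via (A,hash)
  {BCD}: card=25000; try (C,hash)→7080, (B,merge)→7830, (B,hash)→9830, (B,nl_idx)→27830, (C,merge)→71880, (B,nl)→125580 …(+1); best=7080 via (C,hash)
  {ABCD}: card=600000; try (A,hash)→33760, (C,hash)→128760, (A,merge)→408040, (C,merge)→2168560, (A,nl)→3007080, (C,nl)→4808280; best=33760 via (A,hash)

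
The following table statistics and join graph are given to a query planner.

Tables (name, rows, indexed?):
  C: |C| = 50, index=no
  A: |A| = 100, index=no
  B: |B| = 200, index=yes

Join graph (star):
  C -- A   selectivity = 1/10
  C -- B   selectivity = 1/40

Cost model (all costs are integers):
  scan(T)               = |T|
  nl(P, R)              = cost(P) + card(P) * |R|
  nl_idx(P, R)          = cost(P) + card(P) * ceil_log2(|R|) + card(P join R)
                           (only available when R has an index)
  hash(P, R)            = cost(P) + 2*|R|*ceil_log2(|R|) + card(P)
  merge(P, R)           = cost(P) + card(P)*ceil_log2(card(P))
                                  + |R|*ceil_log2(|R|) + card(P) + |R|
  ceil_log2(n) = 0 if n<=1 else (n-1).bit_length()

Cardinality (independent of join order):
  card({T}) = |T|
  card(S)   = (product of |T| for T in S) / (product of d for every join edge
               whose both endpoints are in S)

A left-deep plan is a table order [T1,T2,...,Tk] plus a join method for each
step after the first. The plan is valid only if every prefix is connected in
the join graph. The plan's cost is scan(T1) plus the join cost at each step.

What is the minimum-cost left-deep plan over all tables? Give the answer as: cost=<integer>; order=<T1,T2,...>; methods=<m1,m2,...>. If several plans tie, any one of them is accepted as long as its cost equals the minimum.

cost=2350; order=C,B,A; methods=nl_idx,hash

Selinger DP (subsets sized 1..n):
  {C}: scan cost=50, card=50
  {A}: scan cost=100, card=100
  {B}: scan cost=200, card=200
  {AC}: card=500; try (C,hash)→800, (A,merge)→1200, (C,merge)→1250, (A,hash)→1500, (A,nl)→5050, (C,nl)→5100; best=800 via (C,hash)
  {BC}: card=250; try (B,nl_idx)→700, (C,hash)→1000, (B,merge)→2200, (C,merge)→2350, (B,hash)→3300, (B,nl)→10050 …(+1); best=700 via (B,nl_idx)
  {ABC}: card=2500; try (A,hash)→2350, (A,merge)→3750, (B,hash)→4500, (B,nl_idx)→7300, (B,merge)→7600, (A,nl)→25700 …(+1); best=2350 via (A,hash)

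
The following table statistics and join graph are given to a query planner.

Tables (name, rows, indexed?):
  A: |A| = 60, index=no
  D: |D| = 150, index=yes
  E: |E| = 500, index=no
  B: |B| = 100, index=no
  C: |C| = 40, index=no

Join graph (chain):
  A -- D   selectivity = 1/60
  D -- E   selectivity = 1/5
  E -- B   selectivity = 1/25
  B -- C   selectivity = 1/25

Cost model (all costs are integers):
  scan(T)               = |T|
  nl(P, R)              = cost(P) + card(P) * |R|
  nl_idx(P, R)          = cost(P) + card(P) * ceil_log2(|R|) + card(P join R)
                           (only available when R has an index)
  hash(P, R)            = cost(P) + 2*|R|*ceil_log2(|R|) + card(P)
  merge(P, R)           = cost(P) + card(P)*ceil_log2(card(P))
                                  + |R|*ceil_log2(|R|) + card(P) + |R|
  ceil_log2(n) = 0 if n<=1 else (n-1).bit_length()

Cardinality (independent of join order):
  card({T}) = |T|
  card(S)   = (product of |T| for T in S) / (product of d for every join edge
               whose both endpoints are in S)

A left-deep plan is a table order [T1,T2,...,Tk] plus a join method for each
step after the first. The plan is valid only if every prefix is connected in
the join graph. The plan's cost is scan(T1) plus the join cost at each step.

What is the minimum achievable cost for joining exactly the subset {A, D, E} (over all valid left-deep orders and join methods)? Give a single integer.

7040

Selinger DP over subsets of {A,D,E}:
  {A}: scan cost=60, card=60
  {D}: scan cost=150, card=150
  {E}: scan cost=500, card=500
  {AD}: card=150; try (D,nl_idx)→690, (A,hash)→1020, (D,merge)→1830, (A,merge)→1920, (D,hash)→2520, (D,nl)→9060 …(+1); best=690 via (D,nl_idx)
  {DE}: card=15000; try (D,hash)→3400, (E,merge)→6500, (D,merge)→6850, (E,hash)→9300, (D,nl_idx)→19500, (E,nl)→75150 …(+1); best=3400 via (D,hash)
  {ADE}: card=15000; try (E,merge)→7040, (E,hash)→9840, (A,hash)→19120, (E,nl)→75690, (A,merge)→228820, (A,nl)→903400; best=7040 via (E,merge)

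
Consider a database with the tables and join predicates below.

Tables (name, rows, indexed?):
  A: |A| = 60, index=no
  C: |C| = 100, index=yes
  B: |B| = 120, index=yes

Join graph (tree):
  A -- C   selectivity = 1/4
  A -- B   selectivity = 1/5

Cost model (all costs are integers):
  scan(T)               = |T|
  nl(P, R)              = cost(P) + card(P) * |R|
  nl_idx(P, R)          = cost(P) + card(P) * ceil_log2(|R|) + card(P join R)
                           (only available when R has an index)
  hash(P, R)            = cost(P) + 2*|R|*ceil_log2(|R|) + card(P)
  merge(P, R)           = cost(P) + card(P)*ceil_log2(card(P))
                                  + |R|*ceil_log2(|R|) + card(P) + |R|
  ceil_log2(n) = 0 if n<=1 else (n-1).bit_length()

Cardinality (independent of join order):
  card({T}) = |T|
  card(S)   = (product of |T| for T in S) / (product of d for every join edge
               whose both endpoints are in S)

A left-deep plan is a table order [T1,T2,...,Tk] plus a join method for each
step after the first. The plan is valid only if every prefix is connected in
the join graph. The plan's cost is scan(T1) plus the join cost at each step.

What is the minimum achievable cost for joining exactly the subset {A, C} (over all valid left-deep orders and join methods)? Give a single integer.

920

Selinger DP over subsets of {A,C}:
  {A}: scan cost=60, card=60
  {C}: scan cost=100, card=100
  {AC}: card=1500; try (A,hash)→920, (C,merge)→1280, (A,merge)→1320, (C,hash)→1520, (C,nl_idx)→1980, (C,nl)→6060 …(+1); best=920 via (A,hash)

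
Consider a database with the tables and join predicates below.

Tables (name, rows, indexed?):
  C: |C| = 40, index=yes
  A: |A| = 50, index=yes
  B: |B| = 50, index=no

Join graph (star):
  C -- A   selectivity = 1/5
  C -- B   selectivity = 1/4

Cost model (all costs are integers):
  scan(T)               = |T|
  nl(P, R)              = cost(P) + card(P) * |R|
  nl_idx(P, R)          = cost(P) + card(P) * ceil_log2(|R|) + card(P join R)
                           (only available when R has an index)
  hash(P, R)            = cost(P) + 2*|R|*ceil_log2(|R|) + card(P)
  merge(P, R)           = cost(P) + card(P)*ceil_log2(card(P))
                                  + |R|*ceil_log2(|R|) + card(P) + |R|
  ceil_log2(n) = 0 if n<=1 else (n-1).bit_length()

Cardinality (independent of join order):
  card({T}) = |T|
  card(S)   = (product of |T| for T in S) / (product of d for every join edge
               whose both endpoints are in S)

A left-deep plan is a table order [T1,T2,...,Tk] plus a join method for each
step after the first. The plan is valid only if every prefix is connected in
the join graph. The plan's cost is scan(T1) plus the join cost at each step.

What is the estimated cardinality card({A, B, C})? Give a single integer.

5000

Tables in S: A(50), B(50), C(40)
Edges inside S: C-A(d=5), C-B(d=4)
numerator = 50 * 50 * 40 = 100000
denominator = 5 * 4 = 20
card(S) = 100000 / 20 = 5000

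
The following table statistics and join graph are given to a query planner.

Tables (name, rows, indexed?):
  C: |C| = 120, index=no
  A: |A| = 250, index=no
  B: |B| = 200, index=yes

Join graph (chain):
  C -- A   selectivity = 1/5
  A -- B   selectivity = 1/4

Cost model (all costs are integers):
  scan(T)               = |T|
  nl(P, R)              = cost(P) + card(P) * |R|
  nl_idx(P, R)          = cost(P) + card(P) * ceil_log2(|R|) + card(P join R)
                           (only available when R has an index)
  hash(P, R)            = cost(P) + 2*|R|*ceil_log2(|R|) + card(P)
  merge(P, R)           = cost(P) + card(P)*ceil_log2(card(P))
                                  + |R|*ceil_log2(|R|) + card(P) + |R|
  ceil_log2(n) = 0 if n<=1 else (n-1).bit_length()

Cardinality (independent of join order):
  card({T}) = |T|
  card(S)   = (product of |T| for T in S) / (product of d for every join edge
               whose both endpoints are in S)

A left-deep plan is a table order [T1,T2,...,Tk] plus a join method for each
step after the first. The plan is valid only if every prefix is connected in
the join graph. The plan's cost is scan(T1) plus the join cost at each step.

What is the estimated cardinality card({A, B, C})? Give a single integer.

300000

Tables in S: A(250), B(200), C(120)
Edges inside S: C-A(d=5), A-B(d=4)
numerator = 250 * 200 * 120 = 6000000
denominator = 5 * 4 = 20
card(S) = 6000000 / 20 = 300000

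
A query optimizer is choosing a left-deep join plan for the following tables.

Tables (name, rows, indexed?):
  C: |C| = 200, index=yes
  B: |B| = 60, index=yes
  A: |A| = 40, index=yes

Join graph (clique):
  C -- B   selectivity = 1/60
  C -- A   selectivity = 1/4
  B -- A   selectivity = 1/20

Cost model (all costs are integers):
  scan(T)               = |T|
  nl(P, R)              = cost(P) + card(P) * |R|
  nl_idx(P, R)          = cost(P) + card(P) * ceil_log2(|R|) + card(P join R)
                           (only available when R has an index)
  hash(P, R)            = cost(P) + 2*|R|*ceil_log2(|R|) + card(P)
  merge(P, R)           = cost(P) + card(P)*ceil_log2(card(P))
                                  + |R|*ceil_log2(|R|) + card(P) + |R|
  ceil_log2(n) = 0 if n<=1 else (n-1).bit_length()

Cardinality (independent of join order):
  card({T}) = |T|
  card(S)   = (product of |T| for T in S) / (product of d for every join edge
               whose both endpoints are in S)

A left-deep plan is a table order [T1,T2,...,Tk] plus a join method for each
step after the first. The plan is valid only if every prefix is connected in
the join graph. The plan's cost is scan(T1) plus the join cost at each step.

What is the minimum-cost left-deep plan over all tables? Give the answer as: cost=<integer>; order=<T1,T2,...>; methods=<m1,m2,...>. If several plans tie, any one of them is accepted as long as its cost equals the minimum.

Selinger DP (subsets sized 1..n):
  {C}: scan cost=200, card=200
  {B}: scan cost=60, card=60
  {A}: scan cost=40, card=40
  {BC}: card=200; try (C,nl_idx)→740, (B,hash)→1120, (B,nl_idx)→1600, (C,merge)→2280, (B,merge)→2420, (C,hash)→3320 …(+2); best=740 via (C,nl_idx)
  {AC}: card=2000; try (A,hash)→880, (C,merge)→2120, (A,merge)→2280, (C,nl_idx)→2360, (C,hash)→3280, (A,nl_idx)→3400 …(+2); best=880 via (A,hash)
  {AB}: card=120; try (B,nl_idx)→400, (A,nl_idx)→540, (A,hash)→600, (B,merge)→740, (A,merge)→760, (B,hash)→800 …(+2); best=400 via (B,nl_idx)
  {ABC}: card=100; try (A,hash)→1420, (C,nl_idx)→1460, (A,nl_idx)→2040, (A,merge)→2820, (C,merge)→3160, (B,hash)→3600 …(+6); best=1420 via (A,hash)

cost=1420; order=B,C,A; methods=nl_idx,hash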